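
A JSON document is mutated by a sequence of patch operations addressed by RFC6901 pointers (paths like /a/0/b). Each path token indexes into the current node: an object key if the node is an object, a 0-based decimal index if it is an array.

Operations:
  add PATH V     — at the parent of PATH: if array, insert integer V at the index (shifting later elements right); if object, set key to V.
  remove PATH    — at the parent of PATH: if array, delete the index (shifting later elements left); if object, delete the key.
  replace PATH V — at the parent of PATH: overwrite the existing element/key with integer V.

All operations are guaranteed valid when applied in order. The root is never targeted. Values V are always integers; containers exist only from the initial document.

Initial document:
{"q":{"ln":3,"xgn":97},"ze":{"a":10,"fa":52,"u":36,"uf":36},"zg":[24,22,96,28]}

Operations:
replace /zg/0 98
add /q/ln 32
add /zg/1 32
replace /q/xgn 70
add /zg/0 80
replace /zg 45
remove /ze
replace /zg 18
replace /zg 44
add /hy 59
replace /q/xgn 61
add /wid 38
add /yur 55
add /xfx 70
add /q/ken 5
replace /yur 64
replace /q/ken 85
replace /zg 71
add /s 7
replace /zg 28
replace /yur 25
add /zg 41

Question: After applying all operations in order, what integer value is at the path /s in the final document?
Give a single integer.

Answer: 7

Derivation:
After op 1 (replace /zg/0 98): {"q":{"ln":3,"xgn":97},"ze":{"a":10,"fa":52,"u":36,"uf":36},"zg":[98,22,96,28]}
After op 2 (add /q/ln 32): {"q":{"ln":32,"xgn":97},"ze":{"a":10,"fa":52,"u":36,"uf":36},"zg":[98,22,96,28]}
After op 3 (add /zg/1 32): {"q":{"ln":32,"xgn":97},"ze":{"a":10,"fa":52,"u":36,"uf":36},"zg":[98,32,22,96,28]}
After op 4 (replace /q/xgn 70): {"q":{"ln":32,"xgn":70},"ze":{"a":10,"fa":52,"u":36,"uf":36},"zg":[98,32,22,96,28]}
After op 5 (add /zg/0 80): {"q":{"ln":32,"xgn":70},"ze":{"a":10,"fa":52,"u":36,"uf":36},"zg":[80,98,32,22,96,28]}
After op 6 (replace /zg 45): {"q":{"ln":32,"xgn":70},"ze":{"a":10,"fa":52,"u":36,"uf":36},"zg":45}
After op 7 (remove /ze): {"q":{"ln":32,"xgn":70},"zg":45}
After op 8 (replace /zg 18): {"q":{"ln":32,"xgn":70},"zg":18}
After op 9 (replace /zg 44): {"q":{"ln":32,"xgn":70},"zg":44}
After op 10 (add /hy 59): {"hy":59,"q":{"ln":32,"xgn":70},"zg":44}
After op 11 (replace /q/xgn 61): {"hy":59,"q":{"ln":32,"xgn":61},"zg":44}
After op 12 (add /wid 38): {"hy":59,"q":{"ln":32,"xgn":61},"wid":38,"zg":44}
After op 13 (add /yur 55): {"hy":59,"q":{"ln":32,"xgn":61},"wid":38,"yur":55,"zg":44}
After op 14 (add /xfx 70): {"hy":59,"q":{"ln":32,"xgn":61},"wid":38,"xfx":70,"yur":55,"zg":44}
After op 15 (add /q/ken 5): {"hy":59,"q":{"ken":5,"ln":32,"xgn":61},"wid":38,"xfx":70,"yur":55,"zg":44}
After op 16 (replace /yur 64): {"hy":59,"q":{"ken":5,"ln":32,"xgn":61},"wid":38,"xfx":70,"yur":64,"zg":44}
After op 17 (replace /q/ken 85): {"hy":59,"q":{"ken":85,"ln":32,"xgn":61},"wid":38,"xfx":70,"yur":64,"zg":44}
After op 18 (replace /zg 71): {"hy":59,"q":{"ken":85,"ln":32,"xgn":61},"wid":38,"xfx":70,"yur":64,"zg":71}
After op 19 (add /s 7): {"hy":59,"q":{"ken":85,"ln":32,"xgn":61},"s":7,"wid":38,"xfx":70,"yur":64,"zg":71}
After op 20 (replace /zg 28): {"hy":59,"q":{"ken":85,"ln":32,"xgn":61},"s":7,"wid":38,"xfx":70,"yur":64,"zg":28}
After op 21 (replace /yur 25): {"hy":59,"q":{"ken":85,"ln":32,"xgn":61},"s":7,"wid":38,"xfx":70,"yur":25,"zg":28}
After op 22 (add /zg 41): {"hy":59,"q":{"ken":85,"ln":32,"xgn":61},"s":7,"wid":38,"xfx":70,"yur":25,"zg":41}
Value at /s: 7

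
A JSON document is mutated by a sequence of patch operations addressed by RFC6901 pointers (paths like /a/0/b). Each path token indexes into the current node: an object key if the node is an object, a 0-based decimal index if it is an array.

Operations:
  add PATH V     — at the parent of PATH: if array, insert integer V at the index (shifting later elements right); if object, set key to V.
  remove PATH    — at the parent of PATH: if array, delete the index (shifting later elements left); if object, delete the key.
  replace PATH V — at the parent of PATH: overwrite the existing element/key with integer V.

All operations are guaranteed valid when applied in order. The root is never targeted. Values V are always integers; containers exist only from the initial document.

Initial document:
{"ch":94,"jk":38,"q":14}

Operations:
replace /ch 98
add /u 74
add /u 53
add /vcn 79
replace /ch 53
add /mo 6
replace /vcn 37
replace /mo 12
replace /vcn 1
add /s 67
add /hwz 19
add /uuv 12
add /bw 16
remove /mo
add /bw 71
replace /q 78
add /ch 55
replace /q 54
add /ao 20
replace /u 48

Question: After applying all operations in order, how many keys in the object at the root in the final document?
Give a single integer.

After op 1 (replace /ch 98): {"ch":98,"jk":38,"q":14}
After op 2 (add /u 74): {"ch":98,"jk":38,"q":14,"u":74}
After op 3 (add /u 53): {"ch":98,"jk":38,"q":14,"u":53}
After op 4 (add /vcn 79): {"ch":98,"jk":38,"q":14,"u":53,"vcn":79}
After op 5 (replace /ch 53): {"ch":53,"jk":38,"q":14,"u":53,"vcn":79}
After op 6 (add /mo 6): {"ch":53,"jk":38,"mo":6,"q":14,"u":53,"vcn":79}
After op 7 (replace /vcn 37): {"ch":53,"jk":38,"mo":6,"q":14,"u":53,"vcn":37}
After op 8 (replace /mo 12): {"ch":53,"jk":38,"mo":12,"q":14,"u":53,"vcn":37}
After op 9 (replace /vcn 1): {"ch":53,"jk":38,"mo":12,"q":14,"u":53,"vcn":1}
After op 10 (add /s 67): {"ch":53,"jk":38,"mo":12,"q":14,"s":67,"u":53,"vcn":1}
After op 11 (add /hwz 19): {"ch":53,"hwz":19,"jk":38,"mo":12,"q":14,"s":67,"u":53,"vcn":1}
After op 12 (add /uuv 12): {"ch":53,"hwz":19,"jk":38,"mo":12,"q":14,"s":67,"u":53,"uuv":12,"vcn":1}
After op 13 (add /bw 16): {"bw":16,"ch":53,"hwz":19,"jk":38,"mo":12,"q":14,"s":67,"u":53,"uuv":12,"vcn":1}
After op 14 (remove /mo): {"bw":16,"ch":53,"hwz":19,"jk":38,"q":14,"s":67,"u":53,"uuv":12,"vcn":1}
After op 15 (add /bw 71): {"bw":71,"ch":53,"hwz":19,"jk":38,"q":14,"s":67,"u":53,"uuv":12,"vcn":1}
After op 16 (replace /q 78): {"bw":71,"ch":53,"hwz":19,"jk":38,"q":78,"s":67,"u":53,"uuv":12,"vcn":1}
After op 17 (add /ch 55): {"bw":71,"ch":55,"hwz":19,"jk":38,"q":78,"s":67,"u":53,"uuv":12,"vcn":1}
After op 18 (replace /q 54): {"bw":71,"ch":55,"hwz":19,"jk":38,"q":54,"s":67,"u":53,"uuv":12,"vcn":1}
After op 19 (add /ao 20): {"ao":20,"bw":71,"ch":55,"hwz":19,"jk":38,"q":54,"s":67,"u":53,"uuv":12,"vcn":1}
After op 20 (replace /u 48): {"ao":20,"bw":71,"ch":55,"hwz":19,"jk":38,"q":54,"s":67,"u":48,"uuv":12,"vcn":1}
Size at the root: 10

Answer: 10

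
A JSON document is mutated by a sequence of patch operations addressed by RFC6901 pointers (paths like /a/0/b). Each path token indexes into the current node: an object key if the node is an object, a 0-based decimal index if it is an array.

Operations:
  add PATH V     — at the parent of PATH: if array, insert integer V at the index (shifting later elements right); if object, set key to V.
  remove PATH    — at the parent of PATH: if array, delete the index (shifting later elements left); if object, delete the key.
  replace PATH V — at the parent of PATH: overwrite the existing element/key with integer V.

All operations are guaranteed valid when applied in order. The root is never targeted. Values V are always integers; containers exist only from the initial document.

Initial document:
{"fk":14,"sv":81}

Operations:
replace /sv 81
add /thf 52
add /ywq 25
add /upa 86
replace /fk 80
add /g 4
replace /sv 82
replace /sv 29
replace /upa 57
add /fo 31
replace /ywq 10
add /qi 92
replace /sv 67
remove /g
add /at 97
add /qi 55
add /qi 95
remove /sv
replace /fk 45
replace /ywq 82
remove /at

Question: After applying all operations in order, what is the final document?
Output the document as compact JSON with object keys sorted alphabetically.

Answer: {"fk":45,"fo":31,"qi":95,"thf":52,"upa":57,"ywq":82}

Derivation:
After op 1 (replace /sv 81): {"fk":14,"sv":81}
After op 2 (add /thf 52): {"fk":14,"sv":81,"thf":52}
After op 3 (add /ywq 25): {"fk":14,"sv":81,"thf":52,"ywq":25}
After op 4 (add /upa 86): {"fk":14,"sv":81,"thf":52,"upa":86,"ywq":25}
After op 5 (replace /fk 80): {"fk":80,"sv":81,"thf":52,"upa":86,"ywq":25}
After op 6 (add /g 4): {"fk":80,"g":4,"sv":81,"thf":52,"upa":86,"ywq":25}
After op 7 (replace /sv 82): {"fk":80,"g":4,"sv":82,"thf":52,"upa":86,"ywq":25}
After op 8 (replace /sv 29): {"fk":80,"g":4,"sv":29,"thf":52,"upa":86,"ywq":25}
After op 9 (replace /upa 57): {"fk":80,"g":4,"sv":29,"thf":52,"upa":57,"ywq":25}
After op 10 (add /fo 31): {"fk":80,"fo":31,"g":4,"sv":29,"thf":52,"upa":57,"ywq":25}
After op 11 (replace /ywq 10): {"fk":80,"fo":31,"g":4,"sv":29,"thf":52,"upa":57,"ywq":10}
After op 12 (add /qi 92): {"fk":80,"fo":31,"g":4,"qi":92,"sv":29,"thf":52,"upa":57,"ywq":10}
After op 13 (replace /sv 67): {"fk":80,"fo":31,"g":4,"qi":92,"sv":67,"thf":52,"upa":57,"ywq":10}
After op 14 (remove /g): {"fk":80,"fo":31,"qi":92,"sv":67,"thf":52,"upa":57,"ywq":10}
After op 15 (add /at 97): {"at":97,"fk":80,"fo":31,"qi":92,"sv":67,"thf":52,"upa":57,"ywq":10}
After op 16 (add /qi 55): {"at":97,"fk":80,"fo":31,"qi":55,"sv":67,"thf":52,"upa":57,"ywq":10}
After op 17 (add /qi 95): {"at":97,"fk":80,"fo":31,"qi":95,"sv":67,"thf":52,"upa":57,"ywq":10}
After op 18 (remove /sv): {"at":97,"fk":80,"fo":31,"qi":95,"thf":52,"upa":57,"ywq":10}
After op 19 (replace /fk 45): {"at":97,"fk":45,"fo":31,"qi":95,"thf":52,"upa":57,"ywq":10}
After op 20 (replace /ywq 82): {"at":97,"fk":45,"fo":31,"qi":95,"thf":52,"upa":57,"ywq":82}
After op 21 (remove /at): {"fk":45,"fo":31,"qi":95,"thf":52,"upa":57,"ywq":82}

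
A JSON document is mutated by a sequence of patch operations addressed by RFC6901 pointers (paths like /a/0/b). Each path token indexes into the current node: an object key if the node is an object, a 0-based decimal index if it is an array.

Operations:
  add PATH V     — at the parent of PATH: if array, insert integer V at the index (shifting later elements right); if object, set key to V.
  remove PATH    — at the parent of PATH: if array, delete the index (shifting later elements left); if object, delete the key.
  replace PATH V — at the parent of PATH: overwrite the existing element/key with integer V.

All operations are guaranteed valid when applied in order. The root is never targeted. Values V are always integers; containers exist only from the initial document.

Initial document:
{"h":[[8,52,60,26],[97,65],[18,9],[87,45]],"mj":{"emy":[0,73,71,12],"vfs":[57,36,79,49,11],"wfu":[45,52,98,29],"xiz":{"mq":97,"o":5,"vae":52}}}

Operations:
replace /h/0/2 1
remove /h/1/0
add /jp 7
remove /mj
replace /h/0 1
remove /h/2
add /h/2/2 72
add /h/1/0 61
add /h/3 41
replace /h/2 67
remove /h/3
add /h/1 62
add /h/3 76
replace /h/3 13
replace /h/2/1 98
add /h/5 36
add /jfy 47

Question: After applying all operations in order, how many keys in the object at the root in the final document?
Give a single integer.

After op 1 (replace /h/0/2 1): {"h":[[8,52,1,26],[97,65],[18,9],[87,45]],"mj":{"emy":[0,73,71,12],"vfs":[57,36,79,49,11],"wfu":[45,52,98,29],"xiz":{"mq":97,"o":5,"vae":52}}}
After op 2 (remove /h/1/0): {"h":[[8,52,1,26],[65],[18,9],[87,45]],"mj":{"emy":[0,73,71,12],"vfs":[57,36,79,49,11],"wfu":[45,52,98,29],"xiz":{"mq":97,"o":5,"vae":52}}}
After op 3 (add /jp 7): {"h":[[8,52,1,26],[65],[18,9],[87,45]],"jp":7,"mj":{"emy":[0,73,71,12],"vfs":[57,36,79,49,11],"wfu":[45,52,98,29],"xiz":{"mq":97,"o":5,"vae":52}}}
After op 4 (remove /mj): {"h":[[8,52,1,26],[65],[18,9],[87,45]],"jp":7}
After op 5 (replace /h/0 1): {"h":[1,[65],[18,9],[87,45]],"jp":7}
After op 6 (remove /h/2): {"h":[1,[65],[87,45]],"jp":7}
After op 7 (add /h/2/2 72): {"h":[1,[65],[87,45,72]],"jp":7}
After op 8 (add /h/1/0 61): {"h":[1,[61,65],[87,45,72]],"jp":7}
After op 9 (add /h/3 41): {"h":[1,[61,65],[87,45,72],41],"jp":7}
After op 10 (replace /h/2 67): {"h":[1,[61,65],67,41],"jp":7}
After op 11 (remove /h/3): {"h":[1,[61,65],67],"jp":7}
After op 12 (add /h/1 62): {"h":[1,62,[61,65],67],"jp":7}
After op 13 (add /h/3 76): {"h":[1,62,[61,65],76,67],"jp":7}
After op 14 (replace /h/3 13): {"h":[1,62,[61,65],13,67],"jp":7}
After op 15 (replace /h/2/1 98): {"h":[1,62,[61,98],13,67],"jp":7}
After op 16 (add /h/5 36): {"h":[1,62,[61,98],13,67,36],"jp":7}
After op 17 (add /jfy 47): {"h":[1,62,[61,98],13,67,36],"jfy":47,"jp":7}
Size at the root: 3

Answer: 3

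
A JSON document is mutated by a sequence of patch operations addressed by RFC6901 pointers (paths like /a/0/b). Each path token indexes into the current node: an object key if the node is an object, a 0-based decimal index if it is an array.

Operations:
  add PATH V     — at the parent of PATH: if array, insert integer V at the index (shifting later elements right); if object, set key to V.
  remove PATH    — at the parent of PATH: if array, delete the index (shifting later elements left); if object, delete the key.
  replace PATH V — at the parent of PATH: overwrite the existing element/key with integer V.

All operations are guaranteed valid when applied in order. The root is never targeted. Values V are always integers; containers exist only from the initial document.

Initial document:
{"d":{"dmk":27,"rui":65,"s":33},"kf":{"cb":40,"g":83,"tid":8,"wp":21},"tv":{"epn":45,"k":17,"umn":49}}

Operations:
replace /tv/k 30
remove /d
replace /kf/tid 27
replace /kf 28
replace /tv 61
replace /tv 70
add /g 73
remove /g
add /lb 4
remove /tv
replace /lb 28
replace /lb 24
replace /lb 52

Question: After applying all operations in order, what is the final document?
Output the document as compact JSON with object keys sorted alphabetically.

After op 1 (replace /tv/k 30): {"d":{"dmk":27,"rui":65,"s":33},"kf":{"cb":40,"g":83,"tid":8,"wp":21},"tv":{"epn":45,"k":30,"umn":49}}
After op 2 (remove /d): {"kf":{"cb":40,"g":83,"tid":8,"wp":21},"tv":{"epn":45,"k":30,"umn":49}}
After op 3 (replace /kf/tid 27): {"kf":{"cb":40,"g":83,"tid":27,"wp":21},"tv":{"epn":45,"k":30,"umn":49}}
After op 4 (replace /kf 28): {"kf":28,"tv":{"epn":45,"k":30,"umn":49}}
After op 5 (replace /tv 61): {"kf":28,"tv":61}
After op 6 (replace /tv 70): {"kf":28,"tv":70}
After op 7 (add /g 73): {"g":73,"kf":28,"tv":70}
After op 8 (remove /g): {"kf":28,"tv":70}
After op 9 (add /lb 4): {"kf":28,"lb":4,"tv":70}
After op 10 (remove /tv): {"kf":28,"lb":4}
After op 11 (replace /lb 28): {"kf":28,"lb":28}
After op 12 (replace /lb 24): {"kf":28,"lb":24}
After op 13 (replace /lb 52): {"kf":28,"lb":52}

Answer: {"kf":28,"lb":52}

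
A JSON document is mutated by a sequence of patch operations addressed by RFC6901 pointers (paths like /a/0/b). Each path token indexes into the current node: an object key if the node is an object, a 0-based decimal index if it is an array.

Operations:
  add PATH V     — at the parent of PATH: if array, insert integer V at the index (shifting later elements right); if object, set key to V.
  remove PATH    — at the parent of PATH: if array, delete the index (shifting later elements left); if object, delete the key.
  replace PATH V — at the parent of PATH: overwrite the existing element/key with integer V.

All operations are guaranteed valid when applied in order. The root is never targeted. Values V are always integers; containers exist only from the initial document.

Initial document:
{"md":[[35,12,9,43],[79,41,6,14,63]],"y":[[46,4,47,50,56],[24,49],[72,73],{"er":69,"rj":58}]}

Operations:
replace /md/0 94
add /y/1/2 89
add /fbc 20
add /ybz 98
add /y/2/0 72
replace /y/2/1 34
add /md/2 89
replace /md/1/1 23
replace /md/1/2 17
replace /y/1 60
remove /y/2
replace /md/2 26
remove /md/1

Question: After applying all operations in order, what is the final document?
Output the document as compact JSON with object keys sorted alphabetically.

After op 1 (replace /md/0 94): {"md":[94,[79,41,6,14,63]],"y":[[46,4,47,50,56],[24,49],[72,73],{"er":69,"rj":58}]}
After op 2 (add /y/1/2 89): {"md":[94,[79,41,6,14,63]],"y":[[46,4,47,50,56],[24,49,89],[72,73],{"er":69,"rj":58}]}
After op 3 (add /fbc 20): {"fbc":20,"md":[94,[79,41,6,14,63]],"y":[[46,4,47,50,56],[24,49,89],[72,73],{"er":69,"rj":58}]}
After op 4 (add /ybz 98): {"fbc":20,"md":[94,[79,41,6,14,63]],"y":[[46,4,47,50,56],[24,49,89],[72,73],{"er":69,"rj":58}],"ybz":98}
After op 5 (add /y/2/0 72): {"fbc":20,"md":[94,[79,41,6,14,63]],"y":[[46,4,47,50,56],[24,49,89],[72,72,73],{"er":69,"rj":58}],"ybz":98}
After op 6 (replace /y/2/1 34): {"fbc":20,"md":[94,[79,41,6,14,63]],"y":[[46,4,47,50,56],[24,49,89],[72,34,73],{"er":69,"rj":58}],"ybz":98}
After op 7 (add /md/2 89): {"fbc":20,"md":[94,[79,41,6,14,63],89],"y":[[46,4,47,50,56],[24,49,89],[72,34,73],{"er":69,"rj":58}],"ybz":98}
After op 8 (replace /md/1/1 23): {"fbc":20,"md":[94,[79,23,6,14,63],89],"y":[[46,4,47,50,56],[24,49,89],[72,34,73],{"er":69,"rj":58}],"ybz":98}
After op 9 (replace /md/1/2 17): {"fbc":20,"md":[94,[79,23,17,14,63],89],"y":[[46,4,47,50,56],[24,49,89],[72,34,73],{"er":69,"rj":58}],"ybz":98}
After op 10 (replace /y/1 60): {"fbc":20,"md":[94,[79,23,17,14,63],89],"y":[[46,4,47,50,56],60,[72,34,73],{"er":69,"rj":58}],"ybz":98}
After op 11 (remove /y/2): {"fbc":20,"md":[94,[79,23,17,14,63],89],"y":[[46,4,47,50,56],60,{"er":69,"rj":58}],"ybz":98}
After op 12 (replace /md/2 26): {"fbc":20,"md":[94,[79,23,17,14,63],26],"y":[[46,4,47,50,56],60,{"er":69,"rj":58}],"ybz":98}
After op 13 (remove /md/1): {"fbc":20,"md":[94,26],"y":[[46,4,47,50,56],60,{"er":69,"rj":58}],"ybz":98}

Answer: {"fbc":20,"md":[94,26],"y":[[46,4,47,50,56],60,{"er":69,"rj":58}],"ybz":98}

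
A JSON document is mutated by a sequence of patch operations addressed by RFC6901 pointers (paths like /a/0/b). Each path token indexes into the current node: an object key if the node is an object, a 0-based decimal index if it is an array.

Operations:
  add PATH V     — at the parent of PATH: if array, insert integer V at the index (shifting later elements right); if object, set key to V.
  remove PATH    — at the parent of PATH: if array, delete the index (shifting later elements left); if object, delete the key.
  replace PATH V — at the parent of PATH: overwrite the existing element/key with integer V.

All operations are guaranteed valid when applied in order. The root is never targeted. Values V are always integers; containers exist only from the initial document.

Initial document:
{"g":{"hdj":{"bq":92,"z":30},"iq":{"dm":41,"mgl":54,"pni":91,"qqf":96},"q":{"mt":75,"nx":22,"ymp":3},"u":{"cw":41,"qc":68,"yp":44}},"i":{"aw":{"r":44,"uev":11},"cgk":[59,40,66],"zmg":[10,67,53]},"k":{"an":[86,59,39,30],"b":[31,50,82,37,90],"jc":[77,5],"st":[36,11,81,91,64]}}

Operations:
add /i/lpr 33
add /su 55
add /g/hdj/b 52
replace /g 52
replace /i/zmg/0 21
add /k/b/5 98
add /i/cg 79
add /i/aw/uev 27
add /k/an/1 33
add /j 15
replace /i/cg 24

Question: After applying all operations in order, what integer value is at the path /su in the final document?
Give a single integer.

After op 1 (add /i/lpr 33): {"g":{"hdj":{"bq":92,"z":30},"iq":{"dm":41,"mgl":54,"pni":91,"qqf":96},"q":{"mt":75,"nx":22,"ymp":3},"u":{"cw":41,"qc":68,"yp":44}},"i":{"aw":{"r":44,"uev":11},"cgk":[59,40,66],"lpr":33,"zmg":[10,67,53]},"k":{"an":[86,59,39,30],"b":[31,50,82,37,90],"jc":[77,5],"st":[36,11,81,91,64]}}
After op 2 (add /su 55): {"g":{"hdj":{"bq":92,"z":30},"iq":{"dm":41,"mgl":54,"pni":91,"qqf":96},"q":{"mt":75,"nx":22,"ymp":3},"u":{"cw":41,"qc":68,"yp":44}},"i":{"aw":{"r":44,"uev":11},"cgk":[59,40,66],"lpr":33,"zmg":[10,67,53]},"k":{"an":[86,59,39,30],"b":[31,50,82,37,90],"jc":[77,5],"st":[36,11,81,91,64]},"su":55}
After op 3 (add /g/hdj/b 52): {"g":{"hdj":{"b":52,"bq":92,"z":30},"iq":{"dm":41,"mgl":54,"pni":91,"qqf":96},"q":{"mt":75,"nx":22,"ymp":3},"u":{"cw":41,"qc":68,"yp":44}},"i":{"aw":{"r":44,"uev":11},"cgk":[59,40,66],"lpr":33,"zmg":[10,67,53]},"k":{"an":[86,59,39,30],"b":[31,50,82,37,90],"jc":[77,5],"st":[36,11,81,91,64]},"su":55}
After op 4 (replace /g 52): {"g":52,"i":{"aw":{"r":44,"uev":11},"cgk":[59,40,66],"lpr":33,"zmg":[10,67,53]},"k":{"an":[86,59,39,30],"b":[31,50,82,37,90],"jc":[77,5],"st":[36,11,81,91,64]},"su":55}
After op 5 (replace /i/zmg/0 21): {"g":52,"i":{"aw":{"r":44,"uev":11},"cgk":[59,40,66],"lpr":33,"zmg":[21,67,53]},"k":{"an":[86,59,39,30],"b":[31,50,82,37,90],"jc":[77,5],"st":[36,11,81,91,64]},"su":55}
After op 6 (add /k/b/5 98): {"g":52,"i":{"aw":{"r":44,"uev":11},"cgk":[59,40,66],"lpr":33,"zmg":[21,67,53]},"k":{"an":[86,59,39,30],"b":[31,50,82,37,90,98],"jc":[77,5],"st":[36,11,81,91,64]},"su":55}
After op 7 (add /i/cg 79): {"g":52,"i":{"aw":{"r":44,"uev":11},"cg":79,"cgk":[59,40,66],"lpr":33,"zmg":[21,67,53]},"k":{"an":[86,59,39,30],"b":[31,50,82,37,90,98],"jc":[77,5],"st":[36,11,81,91,64]},"su":55}
After op 8 (add /i/aw/uev 27): {"g":52,"i":{"aw":{"r":44,"uev":27},"cg":79,"cgk":[59,40,66],"lpr":33,"zmg":[21,67,53]},"k":{"an":[86,59,39,30],"b":[31,50,82,37,90,98],"jc":[77,5],"st":[36,11,81,91,64]},"su":55}
After op 9 (add /k/an/1 33): {"g":52,"i":{"aw":{"r":44,"uev":27},"cg":79,"cgk":[59,40,66],"lpr":33,"zmg":[21,67,53]},"k":{"an":[86,33,59,39,30],"b":[31,50,82,37,90,98],"jc":[77,5],"st":[36,11,81,91,64]},"su":55}
After op 10 (add /j 15): {"g":52,"i":{"aw":{"r":44,"uev":27},"cg":79,"cgk":[59,40,66],"lpr":33,"zmg":[21,67,53]},"j":15,"k":{"an":[86,33,59,39,30],"b":[31,50,82,37,90,98],"jc":[77,5],"st":[36,11,81,91,64]},"su":55}
After op 11 (replace /i/cg 24): {"g":52,"i":{"aw":{"r":44,"uev":27},"cg":24,"cgk":[59,40,66],"lpr":33,"zmg":[21,67,53]},"j":15,"k":{"an":[86,33,59,39,30],"b":[31,50,82,37,90,98],"jc":[77,5],"st":[36,11,81,91,64]},"su":55}
Value at /su: 55

Answer: 55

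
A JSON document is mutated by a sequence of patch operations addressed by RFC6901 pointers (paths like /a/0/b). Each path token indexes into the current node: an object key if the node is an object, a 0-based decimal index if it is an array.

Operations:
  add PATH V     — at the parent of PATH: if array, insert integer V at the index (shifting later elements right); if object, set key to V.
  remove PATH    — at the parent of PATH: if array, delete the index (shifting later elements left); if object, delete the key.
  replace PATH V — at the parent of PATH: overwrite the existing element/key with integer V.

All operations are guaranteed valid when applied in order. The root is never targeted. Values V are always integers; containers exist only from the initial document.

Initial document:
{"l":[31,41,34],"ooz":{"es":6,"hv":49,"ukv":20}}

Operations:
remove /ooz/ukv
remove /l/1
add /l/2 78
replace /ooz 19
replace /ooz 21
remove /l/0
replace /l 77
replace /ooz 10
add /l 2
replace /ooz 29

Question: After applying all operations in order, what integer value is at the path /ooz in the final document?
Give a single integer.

Answer: 29

Derivation:
After op 1 (remove /ooz/ukv): {"l":[31,41,34],"ooz":{"es":6,"hv":49}}
After op 2 (remove /l/1): {"l":[31,34],"ooz":{"es":6,"hv":49}}
After op 3 (add /l/2 78): {"l":[31,34,78],"ooz":{"es":6,"hv":49}}
After op 4 (replace /ooz 19): {"l":[31,34,78],"ooz":19}
After op 5 (replace /ooz 21): {"l":[31,34,78],"ooz":21}
After op 6 (remove /l/0): {"l":[34,78],"ooz":21}
After op 7 (replace /l 77): {"l":77,"ooz":21}
After op 8 (replace /ooz 10): {"l":77,"ooz":10}
After op 9 (add /l 2): {"l":2,"ooz":10}
After op 10 (replace /ooz 29): {"l":2,"ooz":29}
Value at /ooz: 29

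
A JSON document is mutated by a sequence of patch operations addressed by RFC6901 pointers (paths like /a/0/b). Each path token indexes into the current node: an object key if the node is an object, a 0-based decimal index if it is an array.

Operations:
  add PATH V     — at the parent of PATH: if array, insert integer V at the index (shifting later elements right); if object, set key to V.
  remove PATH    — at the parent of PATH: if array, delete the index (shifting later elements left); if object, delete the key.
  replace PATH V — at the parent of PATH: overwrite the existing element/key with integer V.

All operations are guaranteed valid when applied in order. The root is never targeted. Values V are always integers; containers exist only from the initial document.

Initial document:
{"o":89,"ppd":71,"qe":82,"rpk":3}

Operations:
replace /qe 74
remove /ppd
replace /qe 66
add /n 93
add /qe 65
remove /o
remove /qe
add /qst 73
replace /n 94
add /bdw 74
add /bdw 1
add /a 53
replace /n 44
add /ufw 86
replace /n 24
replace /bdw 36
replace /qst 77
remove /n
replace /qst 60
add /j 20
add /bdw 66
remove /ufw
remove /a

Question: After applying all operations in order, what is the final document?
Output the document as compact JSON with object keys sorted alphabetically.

Answer: {"bdw":66,"j":20,"qst":60,"rpk":3}

Derivation:
After op 1 (replace /qe 74): {"o":89,"ppd":71,"qe":74,"rpk":3}
After op 2 (remove /ppd): {"o":89,"qe":74,"rpk":3}
After op 3 (replace /qe 66): {"o":89,"qe":66,"rpk":3}
After op 4 (add /n 93): {"n":93,"o":89,"qe":66,"rpk":3}
After op 5 (add /qe 65): {"n":93,"o":89,"qe":65,"rpk":3}
After op 6 (remove /o): {"n":93,"qe":65,"rpk":3}
After op 7 (remove /qe): {"n":93,"rpk":3}
After op 8 (add /qst 73): {"n":93,"qst":73,"rpk":3}
After op 9 (replace /n 94): {"n":94,"qst":73,"rpk":3}
After op 10 (add /bdw 74): {"bdw":74,"n":94,"qst":73,"rpk":3}
After op 11 (add /bdw 1): {"bdw":1,"n":94,"qst":73,"rpk":3}
After op 12 (add /a 53): {"a":53,"bdw":1,"n":94,"qst":73,"rpk":3}
After op 13 (replace /n 44): {"a":53,"bdw":1,"n":44,"qst":73,"rpk":3}
After op 14 (add /ufw 86): {"a":53,"bdw":1,"n":44,"qst":73,"rpk":3,"ufw":86}
After op 15 (replace /n 24): {"a":53,"bdw":1,"n":24,"qst":73,"rpk":3,"ufw":86}
After op 16 (replace /bdw 36): {"a":53,"bdw":36,"n":24,"qst":73,"rpk":3,"ufw":86}
After op 17 (replace /qst 77): {"a":53,"bdw":36,"n":24,"qst":77,"rpk":3,"ufw":86}
After op 18 (remove /n): {"a":53,"bdw":36,"qst":77,"rpk":3,"ufw":86}
After op 19 (replace /qst 60): {"a":53,"bdw":36,"qst":60,"rpk":3,"ufw":86}
After op 20 (add /j 20): {"a":53,"bdw":36,"j":20,"qst":60,"rpk":3,"ufw":86}
After op 21 (add /bdw 66): {"a":53,"bdw":66,"j":20,"qst":60,"rpk":3,"ufw":86}
After op 22 (remove /ufw): {"a":53,"bdw":66,"j":20,"qst":60,"rpk":3}
After op 23 (remove /a): {"bdw":66,"j":20,"qst":60,"rpk":3}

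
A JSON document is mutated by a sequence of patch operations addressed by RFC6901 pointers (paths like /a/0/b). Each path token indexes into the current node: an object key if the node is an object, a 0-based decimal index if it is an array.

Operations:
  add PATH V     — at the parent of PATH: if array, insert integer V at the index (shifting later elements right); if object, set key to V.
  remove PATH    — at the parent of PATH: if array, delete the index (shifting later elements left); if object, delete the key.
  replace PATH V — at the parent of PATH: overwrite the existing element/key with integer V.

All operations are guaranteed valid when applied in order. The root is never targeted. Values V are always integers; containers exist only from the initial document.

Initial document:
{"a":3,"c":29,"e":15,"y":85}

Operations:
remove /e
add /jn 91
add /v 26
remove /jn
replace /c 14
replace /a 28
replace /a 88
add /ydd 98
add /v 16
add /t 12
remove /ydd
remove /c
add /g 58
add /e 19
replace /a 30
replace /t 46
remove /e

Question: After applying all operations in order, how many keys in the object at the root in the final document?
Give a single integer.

Answer: 5

Derivation:
After op 1 (remove /e): {"a":3,"c":29,"y":85}
After op 2 (add /jn 91): {"a":3,"c":29,"jn":91,"y":85}
After op 3 (add /v 26): {"a":3,"c":29,"jn":91,"v":26,"y":85}
After op 4 (remove /jn): {"a":3,"c":29,"v":26,"y":85}
After op 5 (replace /c 14): {"a":3,"c":14,"v":26,"y":85}
After op 6 (replace /a 28): {"a":28,"c":14,"v":26,"y":85}
After op 7 (replace /a 88): {"a":88,"c":14,"v":26,"y":85}
After op 8 (add /ydd 98): {"a":88,"c":14,"v":26,"y":85,"ydd":98}
After op 9 (add /v 16): {"a":88,"c":14,"v":16,"y":85,"ydd":98}
After op 10 (add /t 12): {"a":88,"c":14,"t":12,"v":16,"y":85,"ydd":98}
After op 11 (remove /ydd): {"a":88,"c":14,"t":12,"v":16,"y":85}
After op 12 (remove /c): {"a":88,"t":12,"v":16,"y":85}
After op 13 (add /g 58): {"a":88,"g":58,"t":12,"v":16,"y":85}
After op 14 (add /e 19): {"a":88,"e":19,"g":58,"t":12,"v":16,"y":85}
After op 15 (replace /a 30): {"a":30,"e":19,"g":58,"t":12,"v":16,"y":85}
After op 16 (replace /t 46): {"a":30,"e":19,"g":58,"t":46,"v":16,"y":85}
After op 17 (remove /e): {"a":30,"g":58,"t":46,"v":16,"y":85}
Size at the root: 5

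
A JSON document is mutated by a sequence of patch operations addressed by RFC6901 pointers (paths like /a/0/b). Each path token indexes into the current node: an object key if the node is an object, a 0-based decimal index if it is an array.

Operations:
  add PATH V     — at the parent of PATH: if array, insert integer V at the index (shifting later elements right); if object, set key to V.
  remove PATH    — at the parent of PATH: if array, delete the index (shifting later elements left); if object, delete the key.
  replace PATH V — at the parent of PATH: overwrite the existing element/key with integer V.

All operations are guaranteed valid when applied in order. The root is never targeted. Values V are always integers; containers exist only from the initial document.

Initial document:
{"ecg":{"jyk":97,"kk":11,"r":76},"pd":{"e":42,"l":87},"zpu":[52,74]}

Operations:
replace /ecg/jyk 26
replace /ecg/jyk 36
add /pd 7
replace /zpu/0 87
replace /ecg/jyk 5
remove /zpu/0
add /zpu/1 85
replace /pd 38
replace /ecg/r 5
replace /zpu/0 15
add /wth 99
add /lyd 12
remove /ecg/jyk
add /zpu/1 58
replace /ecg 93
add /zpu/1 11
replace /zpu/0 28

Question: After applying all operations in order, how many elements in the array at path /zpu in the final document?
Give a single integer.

After op 1 (replace /ecg/jyk 26): {"ecg":{"jyk":26,"kk":11,"r":76},"pd":{"e":42,"l":87},"zpu":[52,74]}
After op 2 (replace /ecg/jyk 36): {"ecg":{"jyk":36,"kk":11,"r":76},"pd":{"e":42,"l":87},"zpu":[52,74]}
After op 3 (add /pd 7): {"ecg":{"jyk":36,"kk":11,"r":76},"pd":7,"zpu":[52,74]}
After op 4 (replace /zpu/0 87): {"ecg":{"jyk":36,"kk":11,"r":76},"pd":7,"zpu":[87,74]}
After op 5 (replace /ecg/jyk 5): {"ecg":{"jyk":5,"kk":11,"r":76},"pd":7,"zpu":[87,74]}
After op 6 (remove /zpu/0): {"ecg":{"jyk":5,"kk":11,"r":76},"pd":7,"zpu":[74]}
After op 7 (add /zpu/1 85): {"ecg":{"jyk":5,"kk":11,"r":76},"pd":7,"zpu":[74,85]}
After op 8 (replace /pd 38): {"ecg":{"jyk":5,"kk":11,"r":76},"pd":38,"zpu":[74,85]}
After op 9 (replace /ecg/r 5): {"ecg":{"jyk":5,"kk":11,"r":5},"pd":38,"zpu":[74,85]}
After op 10 (replace /zpu/0 15): {"ecg":{"jyk":5,"kk":11,"r":5},"pd":38,"zpu":[15,85]}
After op 11 (add /wth 99): {"ecg":{"jyk":5,"kk":11,"r":5},"pd":38,"wth":99,"zpu":[15,85]}
After op 12 (add /lyd 12): {"ecg":{"jyk":5,"kk":11,"r":5},"lyd":12,"pd":38,"wth":99,"zpu":[15,85]}
After op 13 (remove /ecg/jyk): {"ecg":{"kk":11,"r":5},"lyd":12,"pd":38,"wth":99,"zpu":[15,85]}
After op 14 (add /zpu/1 58): {"ecg":{"kk":11,"r":5},"lyd":12,"pd":38,"wth":99,"zpu":[15,58,85]}
After op 15 (replace /ecg 93): {"ecg":93,"lyd":12,"pd":38,"wth":99,"zpu":[15,58,85]}
After op 16 (add /zpu/1 11): {"ecg":93,"lyd":12,"pd":38,"wth":99,"zpu":[15,11,58,85]}
After op 17 (replace /zpu/0 28): {"ecg":93,"lyd":12,"pd":38,"wth":99,"zpu":[28,11,58,85]}
Size at path /zpu: 4

Answer: 4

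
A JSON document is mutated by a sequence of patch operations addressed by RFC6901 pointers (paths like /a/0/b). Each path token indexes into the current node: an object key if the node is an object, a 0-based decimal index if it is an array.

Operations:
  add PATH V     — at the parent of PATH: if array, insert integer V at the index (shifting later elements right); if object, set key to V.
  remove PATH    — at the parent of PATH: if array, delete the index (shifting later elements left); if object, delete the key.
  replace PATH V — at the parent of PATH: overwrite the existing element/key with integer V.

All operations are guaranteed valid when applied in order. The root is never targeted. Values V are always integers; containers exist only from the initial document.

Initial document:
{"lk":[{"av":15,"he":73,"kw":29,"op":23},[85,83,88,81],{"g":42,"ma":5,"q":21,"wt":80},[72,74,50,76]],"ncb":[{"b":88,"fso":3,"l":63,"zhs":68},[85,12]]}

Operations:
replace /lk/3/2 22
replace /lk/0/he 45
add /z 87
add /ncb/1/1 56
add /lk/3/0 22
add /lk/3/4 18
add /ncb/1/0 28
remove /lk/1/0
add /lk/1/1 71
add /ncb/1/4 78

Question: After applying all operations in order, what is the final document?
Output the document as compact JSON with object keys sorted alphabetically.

Answer: {"lk":[{"av":15,"he":45,"kw":29,"op":23},[83,71,88,81],{"g":42,"ma":5,"q":21,"wt":80},[22,72,74,22,18,76]],"ncb":[{"b":88,"fso":3,"l":63,"zhs":68},[28,85,56,12,78]],"z":87}

Derivation:
After op 1 (replace /lk/3/2 22): {"lk":[{"av":15,"he":73,"kw":29,"op":23},[85,83,88,81],{"g":42,"ma":5,"q":21,"wt":80},[72,74,22,76]],"ncb":[{"b":88,"fso":3,"l":63,"zhs":68},[85,12]]}
After op 2 (replace /lk/0/he 45): {"lk":[{"av":15,"he":45,"kw":29,"op":23},[85,83,88,81],{"g":42,"ma":5,"q":21,"wt":80},[72,74,22,76]],"ncb":[{"b":88,"fso":3,"l":63,"zhs":68},[85,12]]}
After op 3 (add /z 87): {"lk":[{"av":15,"he":45,"kw":29,"op":23},[85,83,88,81],{"g":42,"ma":5,"q":21,"wt":80},[72,74,22,76]],"ncb":[{"b":88,"fso":3,"l":63,"zhs":68},[85,12]],"z":87}
After op 4 (add /ncb/1/1 56): {"lk":[{"av":15,"he":45,"kw":29,"op":23},[85,83,88,81],{"g":42,"ma":5,"q":21,"wt":80},[72,74,22,76]],"ncb":[{"b":88,"fso":3,"l":63,"zhs":68},[85,56,12]],"z":87}
After op 5 (add /lk/3/0 22): {"lk":[{"av":15,"he":45,"kw":29,"op":23},[85,83,88,81],{"g":42,"ma":5,"q":21,"wt":80},[22,72,74,22,76]],"ncb":[{"b":88,"fso":3,"l":63,"zhs":68},[85,56,12]],"z":87}
After op 6 (add /lk/3/4 18): {"lk":[{"av":15,"he":45,"kw":29,"op":23},[85,83,88,81],{"g":42,"ma":5,"q":21,"wt":80},[22,72,74,22,18,76]],"ncb":[{"b":88,"fso":3,"l":63,"zhs":68},[85,56,12]],"z":87}
After op 7 (add /ncb/1/0 28): {"lk":[{"av":15,"he":45,"kw":29,"op":23},[85,83,88,81],{"g":42,"ma":5,"q":21,"wt":80},[22,72,74,22,18,76]],"ncb":[{"b":88,"fso":3,"l":63,"zhs":68},[28,85,56,12]],"z":87}
After op 8 (remove /lk/1/0): {"lk":[{"av":15,"he":45,"kw":29,"op":23},[83,88,81],{"g":42,"ma":5,"q":21,"wt":80},[22,72,74,22,18,76]],"ncb":[{"b":88,"fso":3,"l":63,"zhs":68},[28,85,56,12]],"z":87}
After op 9 (add /lk/1/1 71): {"lk":[{"av":15,"he":45,"kw":29,"op":23},[83,71,88,81],{"g":42,"ma":5,"q":21,"wt":80},[22,72,74,22,18,76]],"ncb":[{"b":88,"fso":3,"l":63,"zhs":68},[28,85,56,12]],"z":87}
After op 10 (add /ncb/1/4 78): {"lk":[{"av":15,"he":45,"kw":29,"op":23},[83,71,88,81],{"g":42,"ma":5,"q":21,"wt":80},[22,72,74,22,18,76]],"ncb":[{"b":88,"fso":3,"l":63,"zhs":68},[28,85,56,12,78]],"z":87}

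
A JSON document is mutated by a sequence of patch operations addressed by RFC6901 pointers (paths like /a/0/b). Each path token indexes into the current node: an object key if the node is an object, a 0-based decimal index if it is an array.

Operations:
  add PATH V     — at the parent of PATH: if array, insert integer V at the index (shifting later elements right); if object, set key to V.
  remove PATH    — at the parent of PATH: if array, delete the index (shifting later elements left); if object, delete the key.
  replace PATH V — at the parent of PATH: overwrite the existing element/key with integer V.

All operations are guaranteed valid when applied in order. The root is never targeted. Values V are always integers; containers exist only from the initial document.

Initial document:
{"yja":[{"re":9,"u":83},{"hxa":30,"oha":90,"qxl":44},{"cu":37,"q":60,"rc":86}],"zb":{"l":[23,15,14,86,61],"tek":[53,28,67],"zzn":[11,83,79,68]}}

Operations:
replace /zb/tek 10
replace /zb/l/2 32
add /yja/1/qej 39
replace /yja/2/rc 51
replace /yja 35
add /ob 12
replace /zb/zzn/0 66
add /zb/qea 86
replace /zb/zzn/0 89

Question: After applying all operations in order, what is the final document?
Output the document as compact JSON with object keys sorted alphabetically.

After op 1 (replace /zb/tek 10): {"yja":[{"re":9,"u":83},{"hxa":30,"oha":90,"qxl":44},{"cu":37,"q":60,"rc":86}],"zb":{"l":[23,15,14,86,61],"tek":10,"zzn":[11,83,79,68]}}
After op 2 (replace /zb/l/2 32): {"yja":[{"re":9,"u":83},{"hxa":30,"oha":90,"qxl":44},{"cu":37,"q":60,"rc":86}],"zb":{"l":[23,15,32,86,61],"tek":10,"zzn":[11,83,79,68]}}
After op 3 (add /yja/1/qej 39): {"yja":[{"re":9,"u":83},{"hxa":30,"oha":90,"qej":39,"qxl":44},{"cu":37,"q":60,"rc":86}],"zb":{"l":[23,15,32,86,61],"tek":10,"zzn":[11,83,79,68]}}
After op 4 (replace /yja/2/rc 51): {"yja":[{"re":9,"u":83},{"hxa":30,"oha":90,"qej":39,"qxl":44},{"cu":37,"q":60,"rc":51}],"zb":{"l":[23,15,32,86,61],"tek":10,"zzn":[11,83,79,68]}}
After op 5 (replace /yja 35): {"yja":35,"zb":{"l":[23,15,32,86,61],"tek":10,"zzn":[11,83,79,68]}}
After op 6 (add /ob 12): {"ob":12,"yja":35,"zb":{"l":[23,15,32,86,61],"tek":10,"zzn":[11,83,79,68]}}
After op 7 (replace /zb/zzn/0 66): {"ob":12,"yja":35,"zb":{"l":[23,15,32,86,61],"tek":10,"zzn":[66,83,79,68]}}
After op 8 (add /zb/qea 86): {"ob":12,"yja":35,"zb":{"l":[23,15,32,86,61],"qea":86,"tek":10,"zzn":[66,83,79,68]}}
After op 9 (replace /zb/zzn/0 89): {"ob":12,"yja":35,"zb":{"l":[23,15,32,86,61],"qea":86,"tek":10,"zzn":[89,83,79,68]}}

Answer: {"ob":12,"yja":35,"zb":{"l":[23,15,32,86,61],"qea":86,"tek":10,"zzn":[89,83,79,68]}}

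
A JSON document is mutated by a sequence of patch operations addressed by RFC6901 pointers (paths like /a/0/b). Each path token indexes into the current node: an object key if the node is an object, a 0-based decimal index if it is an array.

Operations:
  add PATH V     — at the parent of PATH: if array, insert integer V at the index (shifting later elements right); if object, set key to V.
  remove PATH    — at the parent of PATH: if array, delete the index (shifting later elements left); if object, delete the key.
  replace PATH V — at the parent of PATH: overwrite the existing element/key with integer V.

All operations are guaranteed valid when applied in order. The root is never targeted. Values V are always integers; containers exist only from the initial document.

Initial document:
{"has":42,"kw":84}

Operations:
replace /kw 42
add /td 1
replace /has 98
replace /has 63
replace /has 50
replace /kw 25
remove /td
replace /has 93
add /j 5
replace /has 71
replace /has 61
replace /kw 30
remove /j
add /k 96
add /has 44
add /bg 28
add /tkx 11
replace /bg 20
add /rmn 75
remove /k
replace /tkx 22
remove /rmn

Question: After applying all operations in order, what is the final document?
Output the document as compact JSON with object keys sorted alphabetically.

Answer: {"bg":20,"has":44,"kw":30,"tkx":22}

Derivation:
After op 1 (replace /kw 42): {"has":42,"kw":42}
After op 2 (add /td 1): {"has":42,"kw":42,"td":1}
After op 3 (replace /has 98): {"has":98,"kw":42,"td":1}
After op 4 (replace /has 63): {"has":63,"kw":42,"td":1}
After op 5 (replace /has 50): {"has":50,"kw":42,"td":1}
After op 6 (replace /kw 25): {"has":50,"kw":25,"td":1}
After op 7 (remove /td): {"has":50,"kw":25}
After op 8 (replace /has 93): {"has":93,"kw":25}
After op 9 (add /j 5): {"has":93,"j":5,"kw":25}
After op 10 (replace /has 71): {"has":71,"j":5,"kw":25}
After op 11 (replace /has 61): {"has":61,"j":5,"kw":25}
After op 12 (replace /kw 30): {"has":61,"j":5,"kw":30}
After op 13 (remove /j): {"has":61,"kw":30}
After op 14 (add /k 96): {"has":61,"k":96,"kw":30}
After op 15 (add /has 44): {"has":44,"k":96,"kw":30}
After op 16 (add /bg 28): {"bg":28,"has":44,"k":96,"kw":30}
After op 17 (add /tkx 11): {"bg":28,"has":44,"k":96,"kw":30,"tkx":11}
After op 18 (replace /bg 20): {"bg":20,"has":44,"k":96,"kw":30,"tkx":11}
After op 19 (add /rmn 75): {"bg":20,"has":44,"k":96,"kw":30,"rmn":75,"tkx":11}
After op 20 (remove /k): {"bg":20,"has":44,"kw":30,"rmn":75,"tkx":11}
After op 21 (replace /tkx 22): {"bg":20,"has":44,"kw":30,"rmn":75,"tkx":22}
After op 22 (remove /rmn): {"bg":20,"has":44,"kw":30,"tkx":22}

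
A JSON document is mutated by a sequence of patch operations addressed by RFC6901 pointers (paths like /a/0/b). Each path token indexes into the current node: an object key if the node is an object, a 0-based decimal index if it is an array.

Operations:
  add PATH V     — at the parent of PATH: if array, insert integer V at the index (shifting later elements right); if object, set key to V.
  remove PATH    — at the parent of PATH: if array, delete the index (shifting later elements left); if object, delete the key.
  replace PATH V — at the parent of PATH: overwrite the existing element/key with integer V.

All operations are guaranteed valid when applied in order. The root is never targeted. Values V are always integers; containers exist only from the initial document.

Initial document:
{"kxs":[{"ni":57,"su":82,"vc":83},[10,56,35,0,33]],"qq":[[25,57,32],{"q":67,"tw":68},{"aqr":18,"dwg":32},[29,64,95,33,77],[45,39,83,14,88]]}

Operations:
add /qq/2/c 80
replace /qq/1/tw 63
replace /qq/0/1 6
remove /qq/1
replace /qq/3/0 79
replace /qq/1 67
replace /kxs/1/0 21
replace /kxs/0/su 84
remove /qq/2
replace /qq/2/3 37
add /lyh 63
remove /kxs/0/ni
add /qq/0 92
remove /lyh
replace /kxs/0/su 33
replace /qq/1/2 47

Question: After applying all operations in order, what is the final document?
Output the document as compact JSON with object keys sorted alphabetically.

After op 1 (add /qq/2/c 80): {"kxs":[{"ni":57,"su":82,"vc":83},[10,56,35,0,33]],"qq":[[25,57,32],{"q":67,"tw":68},{"aqr":18,"c":80,"dwg":32},[29,64,95,33,77],[45,39,83,14,88]]}
After op 2 (replace /qq/1/tw 63): {"kxs":[{"ni":57,"su":82,"vc":83},[10,56,35,0,33]],"qq":[[25,57,32],{"q":67,"tw":63},{"aqr":18,"c":80,"dwg":32},[29,64,95,33,77],[45,39,83,14,88]]}
After op 3 (replace /qq/0/1 6): {"kxs":[{"ni":57,"su":82,"vc":83},[10,56,35,0,33]],"qq":[[25,6,32],{"q":67,"tw":63},{"aqr":18,"c":80,"dwg":32},[29,64,95,33,77],[45,39,83,14,88]]}
After op 4 (remove /qq/1): {"kxs":[{"ni":57,"su":82,"vc":83},[10,56,35,0,33]],"qq":[[25,6,32],{"aqr":18,"c":80,"dwg":32},[29,64,95,33,77],[45,39,83,14,88]]}
After op 5 (replace /qq/3/0 79): {"kxs":[{"ni":57,"su":82,"vc":83},[10,56,35,0,33]],"qq":[[25,6,32],{"aqr":18,"c":80,"dwg":32},[29,64,95,33,77],[79,39,83,14,88]]}
After op 6 (replace /qq/1 67): {"kxs":[{"ni":57,"su":82,"vc":83},[10,56,35,0,33]],"qq":[[25,6,32],67,[29,64,95,33,77],[79,39,83,14,88]]}
After op 7 (replace /kxs/1/0 21): {"kxs":[{"ni":57,"su":82,"vc":83},[21,56,35,0,33]],"qq":[[25,6,32],67,[29,64,95,33,77],[79,39,83,14,88]]}
After op 8 (replace /kxs/0/su 84): {"kxs":[{"ni":57,"su":84,"vc":83},[21,56,35,0,33]],"qq":[[25,6,32],67,[29,64,95,33,77],[79,39,83,14,88]]}
After op 9 (remove /qq/2): {"kxs":[{"ni":57,"su":84,"vc":83},[21,56,35,0,33]],"qq":[[25,6,32],67,[79,39,83,14,88]]}
After op 10 (replace /qq/2/3 37): {"kxs":[{"ni":57,"su":84,"vc":83},[21,56,35,0,33]],"qq":[[25,6,32],67,[79,39,83,37,88]]}
After op 11 (add /lyh 63): {"kxs":[{"ni":57,"su":84,"vc":83},[21,56,35,0,33]],"lyh":63,"qq":[[25,6,32],67,[79,39,83,37,88]]}
After op 12 (remove /kxs/0/ni): {"kxs":[{"su":84,"vc":83},[21,56,35,0,33]],"lyh":63,"qq":[[25,6,32],67,[79,39,83,37,88]]}
After op 13 (add /qq/0 92): {"kxs":[{"su":84,"vc":83},[21,56,35,0,33]],"lyh":63,"qq":[92,[25,6,32],67,[79,39,83,37,88]]}
After op 14 (remove /lyh): {"kxs":[{"su":84,"vc":83},[21,56,35,0,33]],"qq":[92,[25,6,32],67,[79,39,83,37,88]]}
After op 15 (replace /kxs/0/su 33): {"kxs":[{"su":33,"vc":83},[21,56,35,0,33]],"qq":[92,[25,6,32],67,[79,39,83,37,88]]}
After op 16 (replace /qq/1/2 47): {"kxs":[{"su":33,"vc":83},[21,56,35,0,33]],"qq":[92,[25,6,47],67,[79,39,83,37,88]]}

Answer: {"kxs":[{"su":33,"vc":83},[21,56,35,0,33]],"qq":[92,[25,6,47],67,[79,39,83,37,88]]}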